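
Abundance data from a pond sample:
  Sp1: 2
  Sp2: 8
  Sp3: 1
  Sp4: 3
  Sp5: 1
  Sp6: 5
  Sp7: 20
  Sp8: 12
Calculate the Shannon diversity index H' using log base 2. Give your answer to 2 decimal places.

2.40

Total N = 2+8+1+3+1+5+20+12 = 52, so the proportions are 0.0385, 0.1538, 0.0192, 0.0577, 0.0192, 0.0962, 0.3846, 0.2308 (working shown to 4 dp, full precision carried).
Each pᵢ log₂ pᵢ term: 0.0385×(-4.7004)=-0.1808, 0.1538×(-2.7004)=-0.4155, 0.0192×(-5.7004)=-0.1096, 0.0577×(-4.1155)=-0.2374, 0.0192×(-5.7004)=-0.1096, 0.0962×(-3.3785)=-0.3249, 0.3846×(-1.3785)=-0.5302, 0.2308×(-2.1155)=-0.4882.
Sum = -2.3962, so H' = 2.40.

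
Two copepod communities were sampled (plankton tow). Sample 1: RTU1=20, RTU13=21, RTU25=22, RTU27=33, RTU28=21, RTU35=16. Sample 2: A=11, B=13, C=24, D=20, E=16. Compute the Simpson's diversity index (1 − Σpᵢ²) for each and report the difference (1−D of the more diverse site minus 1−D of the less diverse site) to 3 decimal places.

Sample 1: N=133, proportions 0.15038, 0.15789, 0.16541, 0.24812, 0.15789, 0.1203, giving 1−D = 0.82413 (working shown to 5 dp, full precision carried).
Sample 2: N=84, proportions 0.13095, 0.15476, 0.28571, 0.2381, 0.19048, giving 1−D = 0.78430.
Difference = |0.82413 − 0.78430| = 0.03983, i.e. 0.040 to 3 decimal places.

0.040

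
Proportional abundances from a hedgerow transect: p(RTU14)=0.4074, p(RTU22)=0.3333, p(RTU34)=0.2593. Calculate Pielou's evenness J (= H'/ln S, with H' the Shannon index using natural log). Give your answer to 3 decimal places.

0.985

H' = −Σ pᵢ ln pᵢ = −((-0.36583) + (-0.36620) + (-0.35000)) = 1.08202 (working shown to 5 dp, full precision carried).
With S = 3 species, ln S = 1.09861, so J = 1.08202/1.09861 = 0.98490, i.e. 0.985 to 3 decimal places.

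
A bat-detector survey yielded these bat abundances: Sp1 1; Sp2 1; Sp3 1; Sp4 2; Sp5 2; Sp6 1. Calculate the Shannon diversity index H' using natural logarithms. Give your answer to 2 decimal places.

Total N = 1+1+1+2+2+1 = 8, so the proportions are 0.125, 0.125, 0.125, 0.25, 0.25, 0.125 (working shown to 4 dp, full precision carried).
Each pᵢ ln pᵢ term: 0.125×(-2.0794)=-0.2599, 0.125×(-2.0794)=-0.2599, 0.125×(-2.0794)=-0.2599, 0.25×(-1.3863)=-0.3466, 0.25×(-1.3863)=-0.3466, 0.125×(-2.0794)=-0.2599.
Sum = -1.7329, so H' = 1.73.

1.73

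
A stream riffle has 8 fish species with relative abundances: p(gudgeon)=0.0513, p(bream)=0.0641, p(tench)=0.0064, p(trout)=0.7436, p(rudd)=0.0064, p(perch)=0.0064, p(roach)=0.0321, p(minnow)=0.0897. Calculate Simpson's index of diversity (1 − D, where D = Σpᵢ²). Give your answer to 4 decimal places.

D = 0.0513² + 0.0641² + 0.0064² + 0.7436² + 0.0064² + 0.0064² + 0.0321² + 0.0897² = 0.002632 + 0.004109 + 0.000041 + 0.552941 + 0.000041 + 0.000041 + 0.001030 + 0.008046 = 0.568881 (working shown to 6 dp, full precision carried).
So 1 − D = 0.431119, i.e. 0.4311 to 4 decimal places.

0.4311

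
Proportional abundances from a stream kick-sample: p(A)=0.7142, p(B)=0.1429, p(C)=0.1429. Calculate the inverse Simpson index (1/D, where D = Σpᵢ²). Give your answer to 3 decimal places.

1.815

D = 0.7142² + 0.1429² + 0.1429² = 0.510082 + 0.020420 + 0.020420 = 0.550922 (working shown to 6 dp, full precision carried).
So 1/D = 1.81514, i.e. 1.815 to 3 decimal places.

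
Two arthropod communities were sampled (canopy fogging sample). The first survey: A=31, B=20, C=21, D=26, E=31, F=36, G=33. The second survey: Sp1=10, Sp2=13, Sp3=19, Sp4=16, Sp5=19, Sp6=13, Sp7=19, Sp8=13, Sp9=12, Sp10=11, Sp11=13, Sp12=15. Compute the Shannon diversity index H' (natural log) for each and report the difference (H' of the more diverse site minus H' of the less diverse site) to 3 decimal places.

The first survey: N=198, proportions 0.156566, 0.10101, 0.106061, 0.131313, 0.156566, 0.181818, 0.166667, giving H' = 1.925344 (working shown to 6 dp, full precision carried).
The second survey: N=173, proportions 0.057803, 0.075145, 0.109827, 0.092486, 0.109827, 0.075145, 0.109827, 0.075145, 0.069364, 0.063584, 0.075145, 0.086705, giving H' = 2.463036.
Difference = |1.925344 − 2.463036| = 0.537692, i.e. 0.538 to 3 decimal places.

0.538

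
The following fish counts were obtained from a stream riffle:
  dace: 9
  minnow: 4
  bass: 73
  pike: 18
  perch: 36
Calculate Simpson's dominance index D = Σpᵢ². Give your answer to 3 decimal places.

Total N = 9+4+73+18+36 = 140, so the proportions are 0.06429, 0.02857, 0.52143, 0.12857, 0.25714 (working shown to 5 dp, full precision carried).
D = 0.06429² + 0.02857² + 0.52143² + 0.12857² + 0.25714² = 0.00413 + 0.00082 + 0.27189 + 0.01653 + 0.06612 = 0.35949.
To 3 decimal places, D = 0.359.

0.359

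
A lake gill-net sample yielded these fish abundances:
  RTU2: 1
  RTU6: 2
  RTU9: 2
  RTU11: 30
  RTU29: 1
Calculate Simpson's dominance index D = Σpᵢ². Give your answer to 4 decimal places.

Total N = 1+2+2+30+1 = 36, so the proportions are 0.027778, 0.055556, 0.055556, 0.833333, 0.027778 (working shown to 6 dp, full precision carried).
D = 0.027778² + 0.055556² + 0.055556² + 0.833333² + 0.027778² = 0.000772 + 0.003086 + 0.003086 + 0.694444 + 0.000772 = 0.702160.
To 4 decimal places, D = 0.7022.

0.7022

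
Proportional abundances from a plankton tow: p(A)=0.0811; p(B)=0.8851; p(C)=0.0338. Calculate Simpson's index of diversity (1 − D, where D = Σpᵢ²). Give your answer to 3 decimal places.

0.209

D = 0.0811² + 0.8851² + 0.0338² = 0.00658 + 0.78340 + 0.00114 = 0.79112 (working shown to 5 dp, full precision carried).
So 1 − D = 0.20888, i.e. 0.209 to 3 decimal places.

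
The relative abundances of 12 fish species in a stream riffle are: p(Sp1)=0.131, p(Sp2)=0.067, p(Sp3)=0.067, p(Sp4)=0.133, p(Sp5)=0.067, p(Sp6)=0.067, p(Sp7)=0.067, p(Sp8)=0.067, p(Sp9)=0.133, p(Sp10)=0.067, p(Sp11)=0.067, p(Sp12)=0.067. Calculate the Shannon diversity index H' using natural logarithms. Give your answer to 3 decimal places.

2.433

Each pᵢ ln pᵢ term (working shown to 5 dp, full precision carried): 0.131×(-2.03256)=-0.26627, 0.067×(-2.70306)=-0.18111, 0.067×(-2.70306)=-0.18111, 0.133×(-2.01741)=-0.26832, 0.067×(-2.70306)=-0.18111, 0.067×(-2.70306)=-0.18111, 0.067×(-2.70306)=-0.18111, 0.067×(-2.70306)=-0.18111, 0.133×(-2.01741)=-0.26832, 0.067×(-2.70306)=-0.18111, 0.067×(-2.70306)=-0.18111, 0.067×(-2.70306)=-0.18111.
Sum = -2.43284, so H' = 2.433.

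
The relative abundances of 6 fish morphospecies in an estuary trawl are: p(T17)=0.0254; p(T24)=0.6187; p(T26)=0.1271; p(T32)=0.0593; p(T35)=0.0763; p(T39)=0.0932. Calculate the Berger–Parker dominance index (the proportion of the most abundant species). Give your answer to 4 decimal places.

0.6187

The largest proportion is 0.6187, i.e. d = 0.6187 to 4 decimal places.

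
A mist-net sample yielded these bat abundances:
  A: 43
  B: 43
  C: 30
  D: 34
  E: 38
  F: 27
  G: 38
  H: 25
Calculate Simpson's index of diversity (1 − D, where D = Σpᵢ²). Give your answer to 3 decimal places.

Total N = 43+43+30+34+38+27+38+25 = 278, so the proportions are 0.15468, 0.15468, 0.10791, 0.1223, 0.13669, 0.09712, 0.13669, 0.08993 (working shown to 5 dp, full precision carried).
D = 0.15468² + 0.15468² + 0.10791² + 0.1223² + 0.13669² + 0.09712² + 0.13669² + 0.08993² = 0.02392 + 0.02392 + 0.01165 + 0.01496 + 0.01868 + 0.00943 + 0.01868 + 0.00809 = 0.12934.
So 1 − D = 0.87066, i.e. 0.871 to 3 decimal places.

0.871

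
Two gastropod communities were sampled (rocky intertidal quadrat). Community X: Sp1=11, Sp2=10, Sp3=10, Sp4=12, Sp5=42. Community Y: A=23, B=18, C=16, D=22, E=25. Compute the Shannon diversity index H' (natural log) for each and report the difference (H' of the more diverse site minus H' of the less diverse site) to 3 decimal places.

Community X: N=85, proportions 0.12941, 0.11765, 0.11765, 0.14118, 0.49412, giving H' = 1.39289 (working shown to 5 dp, full precision carried).
Community Y: N=104, proportions 0.22115, 0.17308, 0.15385, 0.21154, 0.24038, giving H' = 1.59651.
Difference = |1.39289 − 1.59651| = 0.20362, i.e. 0.204 to 3 decimal places.

0.204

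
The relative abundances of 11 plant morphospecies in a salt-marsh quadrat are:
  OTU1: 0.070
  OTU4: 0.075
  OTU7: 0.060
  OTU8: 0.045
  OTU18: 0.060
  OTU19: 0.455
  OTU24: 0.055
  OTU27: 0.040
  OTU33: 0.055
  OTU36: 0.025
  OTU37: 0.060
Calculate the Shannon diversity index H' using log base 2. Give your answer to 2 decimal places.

Each pᵢ log₂ pᵢ term (working shown to 4 dp, full precision carried): 0.07×(-3.8365)=-0.2686, 0.075×(-3.7370)=-0.2803, 0.06×(-4.0589)=-0.2435, 0.045×(-4.4739)=-0.2013, 0.06×(-4.0589)=-0.2435, 0.455×(-1.1361)=-0.5169, 0.055×(-4.1844)=-0.2301, 0.04×(-4.6439)=-0.1858, 0.055×(-4.1844)=-0.2301, 0.025×(-5.3219)=-0.1330, 0.06×(-4.0589)=-0.2435.
Sum = -2.7768, so H' = 2.78.

2.78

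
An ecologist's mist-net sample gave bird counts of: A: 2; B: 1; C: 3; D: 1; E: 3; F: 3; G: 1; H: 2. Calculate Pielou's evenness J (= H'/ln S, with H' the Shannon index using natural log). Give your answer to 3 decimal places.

0.953

Total N = 2+1+3+1+3+3+1+2 = 16, so the proportions are 0.125, 0.0625, 0.1875, 0.0625, 0.1875, 0.1875, 0.0625, 0.125 (working shown to 5 dp, full precision carried).
H' = −Σ pᵢ ln pᵢ = −((-0.25993) + (-0.17329) + (-0.31387) + (-0.17329) + (-0.31387) + (-0.31387) + (-0.17329) + (-0.25993)) = 1.98133.
With S = 8 species, ln S = 2.07944, so J = 1.98133/2.07944 = 0.95282, i.e. 0.953 to 3 decimal places.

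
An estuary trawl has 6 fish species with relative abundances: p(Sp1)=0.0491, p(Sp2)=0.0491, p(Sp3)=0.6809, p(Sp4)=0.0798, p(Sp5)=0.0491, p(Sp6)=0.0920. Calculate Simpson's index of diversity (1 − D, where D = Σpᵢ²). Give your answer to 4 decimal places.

0.5143

D = 0.0491² + 0.0491² + 0.6809² + 0.0798² + 0.0491² + 0.092² = 0.002411 + 0.002411 + 0.463625 + 0.006368 + 0.002411 + 0.008464 = 0.485689 (working shown to 6 dp, full precision carried).
So 1 − D = 0.514311, i.e. 0.5143 to 4 decimal places.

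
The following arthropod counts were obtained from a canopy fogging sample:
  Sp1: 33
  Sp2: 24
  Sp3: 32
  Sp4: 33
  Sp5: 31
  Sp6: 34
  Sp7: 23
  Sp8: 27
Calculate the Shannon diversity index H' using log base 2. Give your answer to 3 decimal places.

Total N = 33+24+32+33+31+34+23+27 = 237, so the proportions are 0.13924, 0.10127, 0.13502, 0.13924, 0.1308, 0.14346, 0.09705, 0.11392 (working shown to 5 dp, full precision carried).
Each pᵢ log₂ pᵢ term: 0.13924×(-2.84435)=-0.39605, 0.10127×(-3.30378)=-0.33456, 0.13502×(-2.88874)=-0.39004, 0.13924×(-2.84435)=-0.39605, 0.1308×(-2.93455)=-0.38384, 0.14346×(-2.80128)=-0.40187, 0.09705×(-3.36518)=-0.32658, 0.11392×(-3.13386)=-0.35702.
Sum = -2.98601, so H' = 2.986.

2.986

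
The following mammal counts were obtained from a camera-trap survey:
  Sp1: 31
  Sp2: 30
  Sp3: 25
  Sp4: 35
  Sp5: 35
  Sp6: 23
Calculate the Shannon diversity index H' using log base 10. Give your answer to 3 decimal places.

Total N = 31+30+25+35+35+23 = 179, so the proportions are 0.17318, 0.1676, 0.13966, 0.19553, 0.19553, 0.12849 (working shown to 5 dp, full precision carried).
Each pᵢ log₁₀ pᵢ term: 0.17318×(-0.76149)=-0.13188, 0.1676×(-0.77573)=-0.13001, 0.13966×(-0.85491)=-0.11940, 0.19553×(-0.70878)=-0.13859, 0.19553×(-0.70878)=-0.13859, 0.12849×(-0.89113)=-0.11450.
Sum = -0.77297, so H' = 0.773.

0.773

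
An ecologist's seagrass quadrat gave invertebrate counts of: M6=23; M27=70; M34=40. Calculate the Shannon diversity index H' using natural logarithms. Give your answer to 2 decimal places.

1.00

Total N = 23+70+40 = 133, so the proportions are 0.1729, 0.5263, 0.3008 (working shown to 4 dp, full precision carried).
Each pᵢ ln pᵢ term: 0.1729×(-1.7549)=-0.3035, 0.5263×(-0.6419)=-0.3378, 0.3008×(-1.2015)=-0.3613.
Sum = -1.0026, so H' = 1.00.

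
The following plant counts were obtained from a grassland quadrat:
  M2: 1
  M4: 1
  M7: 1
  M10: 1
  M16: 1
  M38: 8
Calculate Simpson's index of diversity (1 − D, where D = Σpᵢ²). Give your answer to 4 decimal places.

Total N = 1+1+1+1+1+8 = 13, so the proportions are 0.076923, 0.076923, 0.076923, 0.076923, 0.076923, 0.615385 (working shown to 6 dp, full precision carried).
D = 0.076923² + 0.076923² + 0.076923² + 0.076923² + 0.076923² + 0.615385² = 0.005917 + 0.005917 + 0.005917 + 0.005917 + 0.005917 + 0.378698 = 0.408284.
So 1 − D = 0.591716, i.e. 0.5917 to 4 decimal places.

0.5917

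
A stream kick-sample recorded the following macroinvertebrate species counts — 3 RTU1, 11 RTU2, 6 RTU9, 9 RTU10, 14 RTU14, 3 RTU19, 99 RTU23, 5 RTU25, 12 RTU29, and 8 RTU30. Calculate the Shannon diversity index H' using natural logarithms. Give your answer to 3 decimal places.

Total N = 3+11+6+9+14+3+99+5+12+8 = 170, so the proportions are 0.01765, 0.06471, 0.03529, 0.05294, 0.08235, 0.01765, 0.58235, 0.02941, 0.07059, 0.04706 (working shown to 5 dp, full precision carried).
Each pᵢ ln pᵢ term: 0.01765×(-4.03719)=-0.07124, 0.06471×(-2.73790)=-0.17716, 0.03529×(-3.34404)=-0.11802, 0.05294×(-2.93857)=-0.15557, 0.08235×(-2.49674)=-0.20561, 0.01765×(-4.03719)=-0.07124, 0.58235×(-0.54068)=-0.31487, 0.02941×(-3.52636)=-0.10372, 0.07059×(-2.65089)=-0.18712, 0.04706×(-3.05636)=-0.14383.
Sum = -1.54839, so H' = 1.548.

1.548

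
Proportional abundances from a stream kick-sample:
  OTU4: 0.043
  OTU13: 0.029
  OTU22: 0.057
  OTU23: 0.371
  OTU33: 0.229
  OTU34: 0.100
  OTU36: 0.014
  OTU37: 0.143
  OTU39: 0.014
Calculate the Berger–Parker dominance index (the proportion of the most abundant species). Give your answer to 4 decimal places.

The largest proportion is 0.371, i.e. d = 0.3710 to 4 decimal places.

0.3710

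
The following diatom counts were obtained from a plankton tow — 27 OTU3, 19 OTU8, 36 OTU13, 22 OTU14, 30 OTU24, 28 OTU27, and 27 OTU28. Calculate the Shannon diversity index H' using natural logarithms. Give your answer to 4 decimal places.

Total N = 27+19+36+22+30+28+27 = 189, so the proportions are 0.142857, 0.100529, 0.190476, 0.116402, 0.15873, 0.148148, 0.142857 (working shown to 6 dp, full precision carried).
Each pᵢ ln pᵢ term: 0.142857×(-1.945910)=-0.277987, 0.100529×(-2.297308)=-0.230946, 0.190476×(-1.658228)=-0.315853, 0.116402×(-2.150705)=-0.250347, 0.15873×(-1.840550)=-0.292151, 0.148148×(-1.909543)=-0.282895, 0.142857×(-1.945910)=-0.277987.
Sum = -1.928166, so H' = 1.9282.

1.9282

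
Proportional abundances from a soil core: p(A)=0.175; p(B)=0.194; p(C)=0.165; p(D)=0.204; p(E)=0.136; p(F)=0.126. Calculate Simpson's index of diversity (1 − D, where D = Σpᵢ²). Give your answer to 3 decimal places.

0.829

D = 0.175² + 0.194² + 0.165² + 0.204² + 0.136² + 0.126² = 0.03062 + 0.03764 + 0.02723 + 0.04162 + 0.01850 + 0.01588 = 0.17147 (working shown to 5 dp, full precision carried).
So 1 − D = 0.82853, i.e. 0.829 to 3 decimal places.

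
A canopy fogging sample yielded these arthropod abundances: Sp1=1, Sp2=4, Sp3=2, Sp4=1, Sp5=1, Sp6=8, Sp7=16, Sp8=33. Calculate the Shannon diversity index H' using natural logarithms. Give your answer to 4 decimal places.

Total N = 1+4+2+1+1+8+16+33 = 66, so the proportions are 0.015152, 0.060606, 0.030303, 0.015152, 0.015152, 0.121212, 0.242424, 0.5 (working shown to 6 dp, full precision carried).
Each pᵢ ln pᵢ term: 0.015152×(-4.189655)=-0.063480, 0.060606×(-2.803360)=-0.169901, 0.030303×(-3.496508)=-0.105955, 0.015152×(-4.189655)=-0.063480, 0.015152×(-4.189655)=-0.063480, 0.121212×(-2.110213)=-0.255783, 0.242424×(-1.417066)=-0.343531, 0.5×(-0.693147)=-0.346574.
Sum = -1.412182, so H' = 1.4122.

1.4122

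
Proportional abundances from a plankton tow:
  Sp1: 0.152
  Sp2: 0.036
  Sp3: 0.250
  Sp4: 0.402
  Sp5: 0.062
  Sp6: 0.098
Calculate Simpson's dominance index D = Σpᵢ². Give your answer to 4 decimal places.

D = 0.152² + 0.036² + 0.25² + 0.402² + 0.062² + 0.098² = 0.023104 + 0.001296 + 0.062500 + 0.161604 + 0.003844 + 0.009604 = 0.261952 (working shown to 6 dp, full precision carried).
To 4 decimal places, D = 0.2620.

0.2620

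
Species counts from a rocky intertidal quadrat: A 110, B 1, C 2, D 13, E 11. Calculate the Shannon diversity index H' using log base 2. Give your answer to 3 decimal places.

Total N = 110+1+2+13+11 = 137, so the proportions are 0.80292, 0.0073, 0.0146, 0.09489, 0.08029 (working shown to 5 dp, full precision carried).
Each pᵢ log₂ pᵢ term: 0.80292×(-0.31667)=-0.25426, 0.0073×(-7.09803)=-0.05181, 0.0146×(-6.09803)=-0.08902, 0.09489×(-3.39759)=-0.32240, 0.08029×(-3.63860)=-0.29215.
Sum = -1.00964, so H' = 1.010.

1.010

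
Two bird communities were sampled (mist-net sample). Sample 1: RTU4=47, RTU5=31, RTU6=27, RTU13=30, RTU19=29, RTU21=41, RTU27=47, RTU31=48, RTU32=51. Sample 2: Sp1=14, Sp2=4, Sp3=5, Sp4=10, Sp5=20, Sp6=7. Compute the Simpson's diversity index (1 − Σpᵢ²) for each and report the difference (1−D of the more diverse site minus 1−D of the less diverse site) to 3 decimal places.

Sample 1: N=351, proportions 0.133903, 0.088319, 0.076923, 0.08547, 0.082621, 0.116809, 0.133903, 0.136752, 0.145299, giving 1−D = 0.882834 (working shown to 6 dp, full precision carried).
Sample 2: N=60, proportions 0.233333, 0.066667, 0.083333, 0.166667, 0.333333, 0.116667, giving 1−D = 0.781667.
Difference = |0.882834 − 0.781667| = 0.101167, i.e. 0.101 to 3 decimal places.

0.101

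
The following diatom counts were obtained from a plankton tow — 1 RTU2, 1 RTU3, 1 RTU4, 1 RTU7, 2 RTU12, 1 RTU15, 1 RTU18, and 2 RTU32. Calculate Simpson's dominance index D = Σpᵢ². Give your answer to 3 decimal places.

Total N = 1+1+1+1+2+1+1+2 = 10, so the proportions are 0.1, 0.1, 0.1, 0.1, 0.2, 0.1, 0.1, 0.2 (working shown to 5 dp, full precision carried).
D = 0.1² + 0.1² + 0.1² + 0.1² + 0.2² + 0.1² + 0.1² + 0.2² = 0.01000 + 0.01000 + 0.01000 + 0.01000 + 0.04000 + 0.01000 + 0.01000 + 0.04000 = 0.14000.
To 3 decimal places, D = 0.140.

0.140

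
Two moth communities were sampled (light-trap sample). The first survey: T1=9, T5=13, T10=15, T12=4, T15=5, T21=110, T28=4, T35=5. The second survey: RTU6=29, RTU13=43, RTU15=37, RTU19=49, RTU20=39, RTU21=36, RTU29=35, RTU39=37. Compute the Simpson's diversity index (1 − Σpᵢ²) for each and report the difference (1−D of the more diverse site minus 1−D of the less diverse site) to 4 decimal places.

The first survey: N=165, proportions 0.054545, 0.078788, 0.090909, 0.024242, 0.030303, 0.666667, 0.024242, 0.030303, giving 1−D = 0.535096 (working shown to 6 dp, full precision carried).
The second survey: N=305, proportions 0.095082, 0.140984, 0.121311, 0.160656, 0.127869, 0.118033, 0.114754, 0.121311, giving 1−D = 0.872389.
Difference = |0.535096 − 0.872389| = 0.337293, i.e. 0.3373 to 4 decimal places.

0.3373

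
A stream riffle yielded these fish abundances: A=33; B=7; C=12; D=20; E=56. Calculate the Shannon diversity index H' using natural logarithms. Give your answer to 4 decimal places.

Total N = 33+7+12+20+56 = 128, so the proportions are 0.257812, 0.054688, 0.09375, 0.15625, 0.4375 (working shown to 6 dp, full precision carried).
Each pᵢ ln pᵢ term: 0.257812×(-1.355523)=-0.349471, 0.054688×(-2.906120)=-0.158928, 0.09375×(-2.367124)=-0.221918, 0.15625×(-1.856298)=-0.290047, 0.4375×(-0.826679)=-0.361672.
Sum = -1.382035, so H' = 1.3820.

1.3820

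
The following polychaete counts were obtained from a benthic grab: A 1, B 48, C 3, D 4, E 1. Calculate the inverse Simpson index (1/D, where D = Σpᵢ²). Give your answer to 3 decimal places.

1.394

Total N = 1+48+3+4+1 = 57, so the proportions are 0.017544, 0.842105, 0.052632, 0.070175, 0.017544 (working shown to 6 dp, full precision carried).
D = 0.017544² + 0.842105² + 0.052632² + 0.070175² + 0.017544² = 0.000308 + 0.709141 + 0.002770 + 0.004925 + 0.000308 = 0.717452.
So 1/D = 1.39382, i.e. 1.394 to 3 decimal places.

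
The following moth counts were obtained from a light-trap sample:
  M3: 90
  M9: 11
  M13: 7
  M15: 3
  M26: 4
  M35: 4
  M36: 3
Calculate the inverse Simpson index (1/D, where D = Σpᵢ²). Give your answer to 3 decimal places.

Total N = 90+11+7+3+4+4+3 = 122, so the proportions are 0.737705, 0.090164, 0.057377, 0.02459, 0.032787, 0.032787, 0.02459 (working shown to 6 dp, full precision carried).
D = 0.737705² + 0.090164² + 0.057377² + 0.02459² + 0.032787² + 0.032787² + 0.02459² = 0.544209 + 0.008130 + 0.003292 + 0.000605 + 0.001075 + 0.001075 + 0.000605 = 0.558990.
So 1/D = 1.78894, i.e. 1.789 to 3 decimal places.

1.789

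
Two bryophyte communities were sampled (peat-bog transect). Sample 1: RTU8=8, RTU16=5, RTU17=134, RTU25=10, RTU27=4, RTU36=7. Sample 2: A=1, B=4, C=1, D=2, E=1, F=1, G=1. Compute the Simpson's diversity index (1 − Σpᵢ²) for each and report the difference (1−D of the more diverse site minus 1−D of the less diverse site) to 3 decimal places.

Sample 1: N=168, proportions 0.047619, 0.029762, 0.797619, 0.059524, 0.02381, 0.041667, giving 1−D = 0.354804 (working shown to 6 dp, full precision carried).
Sample 2: N=11, proportions 0.090909, 0.363636, 0.090909, 0.181818, 0.090909, 0.090909, 0.090909, giving 1−D = 0.793388.
Difference = |0.354804 − 0.793388| = 0.438584, i.e. 0.439 to 3 decimal places.

0.439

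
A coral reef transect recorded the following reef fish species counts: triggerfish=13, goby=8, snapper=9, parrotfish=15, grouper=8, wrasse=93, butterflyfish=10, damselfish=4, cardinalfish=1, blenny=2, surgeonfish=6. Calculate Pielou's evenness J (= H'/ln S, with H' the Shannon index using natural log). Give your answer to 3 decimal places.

0.685

Total N = 13+8+9+15+8+93+10+4+1+2+6 = 169, so the proportions are 0.07692, 0.04734, 0.05325, 0.08876, 0.04734, 0.5503, 0.05917, 0.02367, 0.00592, 0.01183, 0.0355 (working shown to 5 dp, full precision carried).
H' = −Σ pᵢ ln pᵢ = −((-0.19730) + (-0.14440) + (-0.15618) + (-0.21496) + (-0.14440) + (-0.32869) + (-0.16730) + (-0.08861) + (-0.03035) + (-0.05251) + (-0.11851)) = 1.64321.
With S = 11 species, ln S = 2.39790, so J = 1.64321/2.39790 = 0.68527, i.e. 0.685 to 3 decimal places.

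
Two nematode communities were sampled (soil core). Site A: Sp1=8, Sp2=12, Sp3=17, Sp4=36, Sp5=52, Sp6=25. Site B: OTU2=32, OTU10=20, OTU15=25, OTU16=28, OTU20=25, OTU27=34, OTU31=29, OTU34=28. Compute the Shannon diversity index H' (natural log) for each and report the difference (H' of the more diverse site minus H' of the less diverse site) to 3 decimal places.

Site A: N=150, proportions 0.05333, 0.08, 0.11333, 0.24, 0.34667, 0.16667, giving H' = 1.61355 (working shown to 5 dp, full precision carried).
Site B: N=221, proportions 0.1448, 0.0905, 0.11312, 0.1267, 0.11312, 0.15385, 0.13122, 0.1267, giving H' = 2.06824.
Difference = |1.61355 − 2.06824| = 0.45469, i.e. 0.455 to 3 decimal places.

0.455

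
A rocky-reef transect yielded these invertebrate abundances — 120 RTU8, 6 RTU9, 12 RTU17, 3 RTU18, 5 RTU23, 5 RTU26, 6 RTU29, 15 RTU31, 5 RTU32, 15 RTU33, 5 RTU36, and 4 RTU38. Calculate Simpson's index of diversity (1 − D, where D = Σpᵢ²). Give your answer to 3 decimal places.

0.624

Total N = 120+6+12+3+5+5+6+15+5+15+5+4 = 201, so the proportions are 0.59701, 0.02985, 0.0597, 0.01493, 0.02488, 0.02488, 0.02985, 0.07463, 0.02488, 0.07463, 0.02488, 0.0199 (working shown to 5 dp, full precision carried).
D = 0.59701² + 0.02985² + 0.0597² + 0.01493² + 0.02488² + 0.02488² + 0.02985² + 0.07463² + 0.02488² + 0.07463² + 0.02488² + 0.0199² = 0.35643 + 0.00089 + 0.00356 + 0.00022 + 0.00062 + 0.00062 + 0.00089 + 0.00557 + 0.00062 + 0.00557 + 0.00062 + 0.00040 = 0.37601.
So 1 − D = 0.62399, i.e. 0.624 to 3 decimal places.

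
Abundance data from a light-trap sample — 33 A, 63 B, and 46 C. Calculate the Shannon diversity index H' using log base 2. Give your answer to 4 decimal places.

1.5362

Total N = 33+63+46 = 142, so the proportions are 0.232394, 0.443662, 0.323944 (working shown to 6 dp, full precision carried).
Each pᵢ log₂ pᵢ term: 0.232394×(-2.105353)=-0.489272, 0.443662×(-1.172467)=-0.520179, 0.323944×(-1.626185)=-0.526792.
Sum = -1.536244, so H' = 1.5362.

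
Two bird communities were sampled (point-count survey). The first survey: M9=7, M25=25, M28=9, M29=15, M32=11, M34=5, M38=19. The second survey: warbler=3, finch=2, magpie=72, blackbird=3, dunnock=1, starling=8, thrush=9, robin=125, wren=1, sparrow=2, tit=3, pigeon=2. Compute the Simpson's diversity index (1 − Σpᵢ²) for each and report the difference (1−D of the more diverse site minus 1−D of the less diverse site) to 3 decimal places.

0.214

The first survey: N=91, proportions 0.07692, 0.27473, 0.0989, 0.16484, 0.12088, 0.05495, 0.20879, giving 1−D = 0.82043 (working shown to 5 dp, full precision carried).
The second survey: N=231, proportions 0.01299, 0.00866, 0.31169, 0.01299, 0.00433, 0.03463, 0.03896, 0.54113, 0.00433, 0.00866, 0.01299, 0.00866, giving 1−D = 0.60655.
Difference = |0.82043 − 0.60655| = 0.21388, i.e. 0.214 to 3 decimal places.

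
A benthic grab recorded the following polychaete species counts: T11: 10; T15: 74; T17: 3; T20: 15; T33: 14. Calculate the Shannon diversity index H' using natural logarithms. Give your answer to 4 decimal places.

1.1123

Total N = 10+74+3+15+14 = 116, so the proportions are 0.086207, 0.637931, 0.025862, 0.12931, 0.12069 (working shown to 6 dp, full precision carried).
Each pᵢ ln pᵢ term: 0.086207×(-2.451005)=-0.211294, 0.637931×(-0.449525)=-0.286766, 0.025862×(-3.654978)=-0.094525, 0.12931×(-2.045540)=-0.264509, 0.12069×(-2.114533)=-0.255202.
Sum = -1.112297, so H' = 1.1123.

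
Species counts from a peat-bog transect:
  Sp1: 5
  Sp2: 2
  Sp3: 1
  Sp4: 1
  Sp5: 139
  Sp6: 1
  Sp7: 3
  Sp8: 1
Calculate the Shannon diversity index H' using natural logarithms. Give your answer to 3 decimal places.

0.464

Total N = 5+2+1+1+139+1+3+1 = 153, so the proportions are 0.03268, 0.01307, 0.00654, 0.00654, 0.9085, 0.00654, 0.01961, 0.00654 (working shown to 5 dp, full precision carried).
Each pᵢ ln pᵢ term: 0.03268×(-3.42100)=-0.11180, 0.01307×(-4.33729)=-0.05670, 0.00654×(-5.03044)=-0.03288, 0.00654×(-5.03044)=-0.03288, 0.9085×(-0.09596)=-0.08718, 0.00654×(-5.03044)=-0.03288, 0.01961×(-3.93183)=-0.07709, 0.00654×(-5.03044)=-0.03288.
Sum = -0.46429, so H' = 0.464.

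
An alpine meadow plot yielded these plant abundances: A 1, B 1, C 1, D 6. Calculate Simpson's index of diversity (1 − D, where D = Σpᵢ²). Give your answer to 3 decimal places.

Total N = 1+1+1+6 = 9, so the proportions are 0.11111, 0.11111, 0.11111, 0.66667 (working shown to 5 dp, full precision carried).
D = 0.11111² + 0.11111² + 0.11111² + 0.66667² = 0.01235 + 0.01235 + 0.01235 + 0.44444 = 0.48148.
So 1 − D = 0.51852, i.e. 0.519 to 3 decimal places.

0.519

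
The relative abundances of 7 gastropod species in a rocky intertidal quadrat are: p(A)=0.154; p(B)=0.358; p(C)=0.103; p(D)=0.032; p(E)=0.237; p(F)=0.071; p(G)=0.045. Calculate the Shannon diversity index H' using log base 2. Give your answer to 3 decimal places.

Each pᵢ log₂ pᵢ term (working shown to 5 dp, full precision carried): 0.154×(-2.69900)=-0.41565, 0.358×(-1.48197)=-0.53054, 0.103×(-3.27928)=-0.33777, 0.032×(-4.96578)=-0.15891, 0.237×(-2.07704)=-0.49226, 0.071×(-3.81604)=-0.27094, 0.045×(-4.47393)=-0.20133.
Sum = -2.40739, so H' = 2.407.

2.407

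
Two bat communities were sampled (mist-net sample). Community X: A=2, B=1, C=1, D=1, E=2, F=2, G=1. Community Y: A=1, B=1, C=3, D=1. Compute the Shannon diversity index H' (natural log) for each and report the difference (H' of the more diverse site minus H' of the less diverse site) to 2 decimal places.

Community X: N=10, proportions 0.2, 0.1, 0.1, 0.1, 0.2, 0.2, 0.1, giving H' = 1.8867 (working shown to 4 dp, full precision carried).
Community Y: N=6, proportions 0.1667, 0.1667, 0.5, 0.1667, giving H' = 1.2425.
Difference = |1.8867 − 1.2425| = 0.6442, i.e. 0.64 to 2 decimal places.

0.64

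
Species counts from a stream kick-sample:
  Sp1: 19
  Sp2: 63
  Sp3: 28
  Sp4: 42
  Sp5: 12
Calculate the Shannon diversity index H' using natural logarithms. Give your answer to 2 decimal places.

Total N = 19+63+28+42+12 = 164, so the proportions are 0.1159, 0.3841, 0.1707, 0.2561, 0.0732 (working shown to 4 dp, full precision carried).
Each pᵢ ln pᵢ term: 0.1159×(-2.1554)=-0.2497, 0.3841×(-0.9567)=-0.3675, 0.1707×(-1.7677)=-0.3018, 0.2561×(-1.3622)=-0.3489, 0.0732×(-2.6150)=-0.1913.
Sum = -1.4592, so H' = 1.46.

1.46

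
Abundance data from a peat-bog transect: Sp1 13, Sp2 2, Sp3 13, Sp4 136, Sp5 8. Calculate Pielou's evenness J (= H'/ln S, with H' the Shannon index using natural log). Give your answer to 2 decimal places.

0.48

Total N = 13+2+13+136+8 = 172, so the proportions are 0.0756, 0.0116, 0.0756, 0.7907, 0.0465 (working shown to 4 dp, full precision carried).
H' = −Σ pᵢ ln pᵢ = −((-0.1952) + (-0.0518) + (-0.1952) + (-0.1857) + (-0.1427)) = 0.7706.
With S = 5 species, ln S = 1.6094, so J = 0.7706/1.6094 = 0.4788, i.e. 0.48 to 2 decimal places.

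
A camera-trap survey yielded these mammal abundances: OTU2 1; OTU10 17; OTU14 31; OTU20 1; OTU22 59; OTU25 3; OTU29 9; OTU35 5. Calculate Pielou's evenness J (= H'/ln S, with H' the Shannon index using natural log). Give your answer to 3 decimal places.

Total N = 1+17+31+1+59+3+9+5 = 126, so the proportions are 0.00794, 0.13492, 0.24603, 0.00794, 0.46825, 0.02381, 0.07143, 0.03968 (working shown to 5 dp, full precision carried).
H' = −Σ pᵢ ln pᵢ = −((-0.03838) + (-0.27026) + (-0.34501) + (-0.03838) + (-0.35529) + (-0.08899) + (-0.18850) + (-0.12805)) = 1.45286.
With S = 8 species, ln S = 2.07944, so J = 1.45286/2.07944 = 0.69868, i.e. 0.699 to 3 decimal places.

0.699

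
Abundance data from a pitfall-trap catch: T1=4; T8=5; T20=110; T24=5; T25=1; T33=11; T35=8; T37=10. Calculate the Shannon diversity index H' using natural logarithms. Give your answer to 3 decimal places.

1.110

Total N = 4+5+110+5+1+11+8+10 = 154, so the proportions are 0.02597, 0.03247, 0.71429, 0.03247, 0.00649, 0.07143, 0.05195, 0.06494 (working shown to 5 dp, full precision carried).
Each pᵢ ln pᵢ term: 0.02597×(-3.65066)=-0.09482, 0.03247×(-3.42751)=-0.11128, 0.71429×(-0.33647)=-0.24034, 0.03247×(-3.42751)=-0.11128, 0.00649×(-5.03695)=-0.03271, 0.07143×(-2.63906)=-0.18850, 0.05195×(-2.95751)=-0.15364, 0.06494×(-2.73437)=-0.17756.
Sum = -1.11013, so H' = 1.110.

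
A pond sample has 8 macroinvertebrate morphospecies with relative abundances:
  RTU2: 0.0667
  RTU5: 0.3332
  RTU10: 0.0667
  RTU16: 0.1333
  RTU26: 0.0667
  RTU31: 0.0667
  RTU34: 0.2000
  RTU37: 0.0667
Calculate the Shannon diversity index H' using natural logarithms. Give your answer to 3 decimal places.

Each pᵢ ln pᵢ term (working shown to 5 dp, full precision carried): 0.0667×(-2.70755)=-0.18059, 0.3332×(-1.09901)=-0.36619, 0.0667×(-2.70755)=-0.18059, 0.1333×(-2.01515)=-0.26862, 0.0667×(-2.70755)=-0.18059, 0.0667×(-2.70755)=-0.18059, 0.2×(-1.60944)=-0.32189, 0.0667×(-2.70755)=-0.18059.
Sum = -1.85967, so H' = 1.860.

1.860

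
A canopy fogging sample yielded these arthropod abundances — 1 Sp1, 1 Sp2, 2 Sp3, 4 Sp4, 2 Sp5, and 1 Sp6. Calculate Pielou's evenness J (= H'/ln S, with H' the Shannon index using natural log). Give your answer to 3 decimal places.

Total N = 1+1+2+4+2+1 = 11, so the proportions are 0.09091, 0.09091, 0.18182, 0.36364, 0.18182, 0.09091 (working shown to 5 dp, full precision carried).
H' = −Σ pᵢ ln pᵢ = −((-0.21799) + (-0.21799) + (-0.30995) + (-0.36785) + (-0.30995) + (-0.21799)) = 1.64173.
With S = 6 species, ln S = 1.79176, so J = 1.64173/1.79176 = 0.91627, i.e. 0.916 to 3 decimal places.

0.916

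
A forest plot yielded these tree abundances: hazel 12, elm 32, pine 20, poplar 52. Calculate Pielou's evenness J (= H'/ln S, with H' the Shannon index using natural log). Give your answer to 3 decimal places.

0.904

Total N = 12+32+20+52 = 116, so the proportions are 0.10345, 0.27586, 0.17241, 0.44828 (working shown to 5 dp, full precision carried).
H' = −Σ pᵢ ln pᵢ = −((-0.23469) + (-0.35527) + (-0.30308) + (-0.35967)) = 1.25271.
With S = 4 species, ln S = 1.38629, so J = 1.25271/1.38629 = 0.90364, i.e. 0.904 to 3 decimal places.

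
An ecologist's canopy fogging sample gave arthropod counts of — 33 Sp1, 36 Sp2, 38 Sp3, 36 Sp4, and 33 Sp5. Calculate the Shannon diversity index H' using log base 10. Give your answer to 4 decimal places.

Total N = 33+36+38+36+33 = 176, so the proportions are 0.1875, 0.204545, 0.215909, 0.204545, 0.1875 (working shown to 6 dp, full precision carried).
Each pᵢ log₁₀ pᵢ term: 0.1875×(-0.726999)=-0.136312, 0.204545×(-0.689210)=-0.140975, 0.215909×(-0.665729)=-0.143737, 0.204545×(-0.689210)=-0.140975, 0.1875×(-0.726999)=-0.136312.
Sum = -0.698311, so H' = 0.6983.

0.6983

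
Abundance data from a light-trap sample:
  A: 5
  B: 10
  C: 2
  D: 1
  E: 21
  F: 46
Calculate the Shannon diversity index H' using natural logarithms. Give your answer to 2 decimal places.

1.24

Total N = 5+10+2+1+21+46 = 85, so the proportions are 0.0588, 0.1176, 0.0235, 0.0118, 0.2471, 0.5412 (working shown to 4 dp, full precision carried).
Each pᵢ ln pᵢ term: 0.0588×(-2.8332)=-0.1667, 0.1176×(-2.1401)=-0.2518, 0.0235×(-3.7495)=-0.0882, 0.0118×(-4.4427)=-0.0523, 0.2471×(-1.3981)=-0.3454, 0.5412×(-0.6140)=-0.3323.
Sum = -1.2366, so H' = 1.24.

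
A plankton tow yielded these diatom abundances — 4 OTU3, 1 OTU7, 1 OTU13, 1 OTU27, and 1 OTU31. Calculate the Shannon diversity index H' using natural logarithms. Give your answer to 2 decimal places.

Total N = 4+1+1+1+1 = 8, so the proportions are 0.5, 0.125, 0.125, 0.125, 0.125 (working shown to 4 dp, full precision carried).
Each pᵢ ln pᵢ term: 0.5×(-0.6931)=-0.3466, 0.125×(-2.0794)=-0.2599, 0.125×(-2.0794)=-0.2599, 0.125×(-2.0794)=-0.2599, 0.125×(-2.0794)=-0.2599.
Sum = -1.3863, so H' = 1.39.

1.39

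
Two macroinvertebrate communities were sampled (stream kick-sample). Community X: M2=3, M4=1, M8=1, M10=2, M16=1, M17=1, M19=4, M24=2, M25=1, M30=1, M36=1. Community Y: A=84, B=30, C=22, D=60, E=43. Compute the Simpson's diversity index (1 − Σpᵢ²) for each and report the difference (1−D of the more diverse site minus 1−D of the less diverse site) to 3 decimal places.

0.120

Community X: N=18, proportions 0.16667, 0.05556, 0.05556, 0.11111, 0.05556, 0.05556, 0.22222, 0.11111, 0.05556, 0.05556, 0.05556, giving 1−D = 0.87654 (working shown to 5 dp, full precision carried).
Community Y: N=239, proportions 0.35146, 0.12552, 0.09205, 0.25105, 0.17992, giving 1−D = 0.75685.
Difference = |0.87654 − 0.75685| = 0.11969, i.e. 0.120 to 3 decimal places.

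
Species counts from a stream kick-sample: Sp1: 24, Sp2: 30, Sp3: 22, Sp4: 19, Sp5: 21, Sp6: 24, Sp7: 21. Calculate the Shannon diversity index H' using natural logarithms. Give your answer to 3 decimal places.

Total N = 24+30+22+19+21+24+21 = 161, so the proportions are 0.14907, 0.18634, 0.13665, 0.11801, 0.13043, 0.14907, 0.13043 (working shown to 5 dp, full precision carried).
Each pᵢ ln pᵢ term: 0.14907×(-1.90335)=-0.28373, 0.18634×(-1.68021)=-0.31308, 0.13665×(-1.99036)=-0.27197, 0.11801×(-2.13697)=-0.25219, 0.13043×(-2.03688)=-0.26568, 0.14907×(-1.90335)=-0.28373, 0.13043×(-2.03688)=-0.26568.
Sum = -1.93606, so H' = 1.936.

1.936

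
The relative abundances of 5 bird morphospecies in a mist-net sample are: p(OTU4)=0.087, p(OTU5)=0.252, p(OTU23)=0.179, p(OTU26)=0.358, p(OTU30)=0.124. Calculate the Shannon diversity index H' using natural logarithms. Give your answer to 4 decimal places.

1.4943

Each pᵢ ln pᵢ term (working shown to 6 dp, full precision carried): 0.087×(-2.441847)=-0.212441, 0.252×(-1.378326)=-0.347338, 0.179×(-1.720369)=-0.307946, 0.358×(-1.027222)=-0.367746, 0.124×(-2.087474)=-0.258847.
Sum = -1.494317, so H' = 1.4943.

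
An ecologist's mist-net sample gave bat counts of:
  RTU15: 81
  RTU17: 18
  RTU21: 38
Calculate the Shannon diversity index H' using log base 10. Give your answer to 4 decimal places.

Total N = 81+18+38 = 137, so the proportions are 0.591241, 0.131387, 0.277372 (working shown to 6 dp, full precision carried).
Each pᵢ log₁₀ pᵢ term: 0.591241×(-0.228236)=-0.134942, 0.131387×(-0.881448)=-0.115811, 0.277372×(-0.556937)=-0.154479.
Sum = -0.405232, so H' = 0.4052.

0.4052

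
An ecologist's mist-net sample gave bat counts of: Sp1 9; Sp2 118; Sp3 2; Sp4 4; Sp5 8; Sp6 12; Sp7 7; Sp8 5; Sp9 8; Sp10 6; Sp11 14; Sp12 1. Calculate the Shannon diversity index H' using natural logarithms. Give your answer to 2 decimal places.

Total N = 9+118+2+4+8+12+7+5+8+6+14+1 = 194, so the proportions are 0.0464, 0.6082, 0.0103, 0.0206, 0.0412, 0.0619, 0.0361, 0.0258, 0.0412, 0.0309, 0.0722, 0.0052 (working shown to 4 dp, full precision carried).
Each pᵢ ln pᵢ term: 0.0464×(-3.0706)=-0.1425, 0.6082×(-0.4972)=-0.3024, 0.0103×(-4.5747)=-0.0472, 0.0206×(-3.8816)=-0.0800, 0.0412×(-3.1884)=-0.1315, 0.0619×(-2.7830)=-0.1721, 0.0361×(-3.3219)=-0.1199, 0.0258×(-3.6584)=-0.0943, 0.0412×(-3.1884)=-0.1315, 0.0309×(-3.4761)=-0.1075, 0.0722×(-2.6288)=-0.1897, 0.0052×(-5.2679)=-0.0272.
Sum = -1.5457, so H' = 1.55.

1.55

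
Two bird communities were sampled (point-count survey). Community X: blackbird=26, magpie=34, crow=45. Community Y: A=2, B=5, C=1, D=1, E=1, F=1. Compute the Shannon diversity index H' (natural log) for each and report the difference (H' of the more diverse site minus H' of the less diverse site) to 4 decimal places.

0.4664

Community X: N=105, proportions 0.247619, 0.32381, 0.428571, giving H' = 1.073898 (working shown to 6 dp, full precision carried).
Community Y: N=11, proportions 0.181818, 0.454545, 0.090909, 0.090909, 0.090909, 0.090909, giving H' = 1.540306.
Difference = |1.073898 − 1.540306| = 0.466408, i.e. 0.4664 to 4 decimal places.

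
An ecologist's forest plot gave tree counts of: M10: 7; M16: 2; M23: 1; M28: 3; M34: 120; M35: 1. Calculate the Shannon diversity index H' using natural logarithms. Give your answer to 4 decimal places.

0.4739

Total N = 7+2+1+3+120+1 = 134, so the proportions are 0.052239, 0.014925, 0.007463, 0.022388, 0.895522, 0.007463 (working shown to 6 dp, full precision carried).
Each pᵢ ln pᵢ term: 0.052239×(-2.951930)=-0.154205, 0.014925×(-4.204693)=-0.062757, 0.007463×(-4.897840)=-0.036551, 0.022388×(-3.799228)=-0.085057, 0.895522×(-0.110348)=-0.098819, 0.007463×(-4.897840)=-0.036551.
Sum = -0.473940, so H' = 0.4739.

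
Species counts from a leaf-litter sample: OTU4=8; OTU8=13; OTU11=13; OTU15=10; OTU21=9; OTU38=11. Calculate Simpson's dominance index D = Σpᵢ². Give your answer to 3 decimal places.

0.172

Total N = 8+13+13+10+9+11 = 64, so the proportions are 0.125, 0.20312, 0.20312, 0.15625, 0.14062, 0.17188 (working shown to 5 dp, full precision carried).
D = 0.125² + 0.20312² + 0.20312² + 0.15625² + 0.14062² + 0.17188² = 0.01562 + 0.04126 + 0.04126 + 0.02441 + 0.01978 + 0.02954 = 0.17188.
To 3 decimal places, D = 0.172.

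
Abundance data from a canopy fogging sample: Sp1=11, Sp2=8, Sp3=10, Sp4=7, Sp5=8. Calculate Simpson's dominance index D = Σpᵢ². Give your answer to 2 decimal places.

0.21

Total N = 11+8+10+7+8 = 44, so the proportions are 0.25, 0.1818, 0.2273, 0.1591, 0.1818 (working shown to 4 dp, full precision carried).
D = 0.25² + 0.1818² + 0.2273² + 0.1591² + 0.1818² = 0.0625 + 0.0331 + 0.0517 + 0.0253 + 0.0331 = 0.2056.
To 2 decimal places, D = 0.21.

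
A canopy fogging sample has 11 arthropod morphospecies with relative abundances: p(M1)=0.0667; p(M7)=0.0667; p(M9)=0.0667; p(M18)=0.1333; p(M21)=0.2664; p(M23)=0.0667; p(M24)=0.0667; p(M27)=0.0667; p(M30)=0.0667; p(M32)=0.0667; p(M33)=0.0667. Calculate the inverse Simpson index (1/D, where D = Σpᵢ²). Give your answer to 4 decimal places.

D = 0.0667² + 0.0667² + 0.0667² + 0.1333² + 0.2664² + 0.0667² + 0.0667² + 0.0667² + 0.0667² + 0.0667² + 0.0667² = 0.00444889 + 0.00444889 + 0.00444889 + 0.01776889 + 0.07096896 + 0.00444889 + 0.00444889 + 0.00444889 + 0.00444889 + 0.00444889 + 0.00444889 = 0.12877786 (working shown to 8 dp, full precision carried).
So 1/D = 7.765310, i.e. 7.7653 to 4 decimal places.

7.7653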